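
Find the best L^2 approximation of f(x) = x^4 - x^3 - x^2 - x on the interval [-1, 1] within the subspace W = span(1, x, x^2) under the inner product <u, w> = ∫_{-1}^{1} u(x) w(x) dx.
g(x) = -x^2/7 - 8*x/5 - 3/35

The best approximation g ∈ W is the orthogonal projection of f onto W. Writing g = a_0 + a_1 x + a_2 x^2, the coefficients solve the normal equations G · a = b where
  G_{ij} = <φ_i, φ_j> and b_i = <f, φ_i>, with φ_0 = 1, φ_1 = x, φ_2 = x^2.
G =
  [2, 0, 2/3]
  [0, 2/3, 0]
  [2/3, 0, 2/5],
b = (-4/15, -16/15, -4/35).
Solving gives a_0 = -3/35, a_1 = -8/5, a_2 = -1/7, so
  g(x) = -x^2/7 - 8*x/5 - 3/35.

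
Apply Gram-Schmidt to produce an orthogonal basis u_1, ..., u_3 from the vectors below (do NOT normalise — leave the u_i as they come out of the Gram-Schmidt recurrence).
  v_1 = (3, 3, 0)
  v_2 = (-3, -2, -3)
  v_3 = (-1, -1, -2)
Orthogonal basis:
  u_1 = (3, 3, 0)
  u_2 = (-1/2, 1/2, -3)
  u_3 = (6/19, -6/19, -2/19)

Apply the Gram-Schmidt recurrence
  u_1 = v_1
  u_i = v_i − Σ_{j<i} ((v_i · u_j) / (u_j · u_j)) · u_j.

Step by step this gives:
  u_1 = (3, 3, 0)
  u_2 = (-1/2, 1/2, -3)
  u_3 = (6/19, -6/19, -2/19)

Orthogonality check:
  u_2 · u_1 = 0 (should be 0)
  u_3 · u_1 = 0 (should be 0)
  u_3 · u_2 = 0 (should be 0)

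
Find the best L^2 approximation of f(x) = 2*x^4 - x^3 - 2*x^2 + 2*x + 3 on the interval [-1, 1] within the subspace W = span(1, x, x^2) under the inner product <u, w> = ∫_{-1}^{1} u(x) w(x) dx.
g(x) = -2*x^2/7 + 7*x/5 + 99/35

The best approximation g ∈ W is the orthogonal projection of f onto W. Writing g = a_0 + a_1 x + a_2 x^2, the coefficients solve the normal equations G · a = b where
  G_{ij} = <φ_i, φ_j> and b_i = <f, φ_i>, with φ_0 = 1, φ_1 = x, φ_2 = x^2.
G =
  [2, 0, 2/3]
  [0, 2/3, 0]
  [2/3, 0, 2/5],
b = (82/15, 14/15, 62/35).
Solving gives a_0 = 99/35, a_1 = 7/5, a_2 = -2/7, so
  g(x) = -2*x^2/7 + 7*x/5 + 99/35.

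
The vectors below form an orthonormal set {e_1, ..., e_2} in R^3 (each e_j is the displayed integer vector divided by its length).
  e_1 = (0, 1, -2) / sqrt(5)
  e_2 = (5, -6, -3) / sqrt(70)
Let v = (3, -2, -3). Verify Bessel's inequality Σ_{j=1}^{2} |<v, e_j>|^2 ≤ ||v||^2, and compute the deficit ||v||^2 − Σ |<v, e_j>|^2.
Σ |<v, e_j>|^2 = 152/7; ||v||^2 = 22; deficit = 2/7

Write each e_j = u_j / sqrt(<u_j, u_j>) where u_j is the displayed integer vector. Then <v, e_j> = <v, u_j> / sqrt(<u_j, u_j>), so |<v, e_j>|^2 = <v, u_j>^2 / <u_j, u_j>.
Coefficients: <v, e_1> = 4/sqrt(5), <v, e_2> = 36/sqrt(70).
Square and sum: Σ |<v, e_j>|^2 = 152/7.
Compute ||v||^2 = v·v = 22.
Deficit = 22 − 152/7 = 2/7 ≥ 0, confirming Bessel's inequality. (The deficit equals ||v − Σ <v,e_j> e_j||^2, the squared distance from v to span{e_j}.)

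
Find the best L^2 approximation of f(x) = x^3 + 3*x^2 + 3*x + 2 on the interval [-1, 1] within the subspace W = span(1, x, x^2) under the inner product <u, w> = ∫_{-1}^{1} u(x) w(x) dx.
g(x) = 3*x^2 + 18*x/5 + 2

The best approximation g ∈ W is the orthogonal projection of f onto W. Writing g = a_0 + a_1 x + a_2 x^2, the coefficients solve the normal equations G · a = b where
  G_{ij} = <φ_i, φ_j> and b_i = <f, φ_i>, with φ_0 = 1, φ_1 = x, φ_2 = x^2.
G =
  [2, 0, 2/3]
  [0, 2/3, 0]
  [2/3, 0, 2/5],
b = (6, 12/5, 38/15).
Solving gives a_0 = 2, a_1 = 18/5, a_2 = 3, so
  g(x) = 3*x^2 + 18*x/5 + 2.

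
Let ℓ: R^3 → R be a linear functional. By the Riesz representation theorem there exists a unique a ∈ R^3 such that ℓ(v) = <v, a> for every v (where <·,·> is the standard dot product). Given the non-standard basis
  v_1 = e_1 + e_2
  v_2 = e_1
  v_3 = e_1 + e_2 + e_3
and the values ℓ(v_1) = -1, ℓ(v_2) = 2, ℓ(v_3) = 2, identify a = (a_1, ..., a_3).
a = (2, -3, 3)

Write a = (a_1, ..., a_3) in the standard basis. For each basis vector v_i, ℓ(v_i) = <v_i, a> is a linear equation in the a_j's. Collect the n equations into a matrix system V a = ℓ, where row i of V is v_i (expressed in the standard basis). Since V is invertible (lower-triangular with 1s on the diagonal, up to permutation), solve by back-substitution:
  V =
[[1, 1, 0],
 [1, 0, 0],
 [1, 1, 1]]
  V a = (-1, 2, 2)
Solving gives a = (2, -3, 3).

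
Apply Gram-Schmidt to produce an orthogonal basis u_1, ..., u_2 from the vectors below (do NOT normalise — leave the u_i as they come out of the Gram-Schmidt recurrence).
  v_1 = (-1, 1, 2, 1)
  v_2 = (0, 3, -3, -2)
Orthogonal basis:
  u_1 = (-1, 1, 2, 1)
  u_2 = (-5/7, 26/7, -11/7, -9/7)

Apply the Gram-Schmidt recurrence
  u_1 = v_1
  u_i = v_i − Σ_{j<i} ((v_i · u_j) / (u_j · u_j)) · u_j.

Step by step this gives:
  u_1 = (-1, 1, 2, 1)
  u_2 = (-5/7, 26/7, -11/7, -9/7)

Orthogonality check:
  u_2 · u_1 = 0 (should be 0)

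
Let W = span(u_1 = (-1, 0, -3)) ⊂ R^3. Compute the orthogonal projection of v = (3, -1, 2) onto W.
proj_W(v) = (9/10, 0, 27/10)

Set up U = [u_1 | ... | u_1] ∈ R^(3×1). The projector onto W = col(U) is P = U (U^T U)^(-1) U^T.
Compute U^T U =
  [10],
and U^T v = (-9).
Solve U^T U · c = U^T v for the coefficients: c = (-9/10). The projection is proj_W(v) = U c.
Check: (v - proj_W(v)) · u_1 = 0  (should be 0).
Result: proj_W(v) = (9/10, 0, 27/10).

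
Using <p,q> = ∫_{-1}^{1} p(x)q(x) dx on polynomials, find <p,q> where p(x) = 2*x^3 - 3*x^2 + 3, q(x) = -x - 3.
<p,q> = -64/5

Expand the product: p(x)·q(x) = -2*x^4 - 3*x^3 + 9*x^2 - 3*x - 9.
∫_{-1}^{1} of each monomial x^k gives [2/(k+1) if k even, 0 if k odd]. Integrating term-by-term (or equivalently evaluating the antiderivative F(x) = -2*x^5/5 - 3*x^4/4 + 3*x^3 - 3*x^2/2 - 9*x at the endpoints):
  F(1) − F(−1) = -173/20 − (83/20) = -64/5.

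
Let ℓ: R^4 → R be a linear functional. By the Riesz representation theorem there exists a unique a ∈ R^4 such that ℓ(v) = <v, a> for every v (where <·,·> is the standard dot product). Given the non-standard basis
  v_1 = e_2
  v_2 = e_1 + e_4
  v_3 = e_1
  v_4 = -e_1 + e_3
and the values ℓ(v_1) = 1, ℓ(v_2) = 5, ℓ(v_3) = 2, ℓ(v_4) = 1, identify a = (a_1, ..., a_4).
a = (2, 1, 3, 3)

Write a = (a_1, ..., a_4) in the standard basis. For each basis vector v_i, ℓ(v_i) = <v_i, a> is a linear equation in the a_j's. Collect the n equations into a matrix system V a = ℓ, where row i of V is v_i (expressed in the standard basis). Since V is invertible (lower-triangular with 1s on the diagonal, up to permutation), solve by back-substitution:
  V =
[[0, 1, 0, 0],
 [1, 0, 0, 1],
 [1, 0, 0, 0],
 [-1, 0, 1, 0]]
  V a = (1, 5, 2, 1)
Solving gives a = (2, 1, 3, 3).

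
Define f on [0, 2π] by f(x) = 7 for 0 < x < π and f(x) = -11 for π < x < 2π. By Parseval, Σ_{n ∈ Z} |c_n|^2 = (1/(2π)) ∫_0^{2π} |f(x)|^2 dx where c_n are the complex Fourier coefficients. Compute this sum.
Σ |c_n|^2 = 85

Parseval equates the L^2 energy of f (normalised by 1/(2π)) with the ℓ^2 sum of its Fourier coefficients: (1/(2π)) ∫_0^{2π} |f|^2 = Σ |c_n|^2.
Compute the left side: (1/(2π)) [∫_0^π 7^2 dx + ∫_π^{2π} (-11)^2 dx] = (1/(2π)) · (49π + 121π) = (49 + 121)/2 = 85.
So Σ_{n ∈ Z} |c_n|^2 = 85.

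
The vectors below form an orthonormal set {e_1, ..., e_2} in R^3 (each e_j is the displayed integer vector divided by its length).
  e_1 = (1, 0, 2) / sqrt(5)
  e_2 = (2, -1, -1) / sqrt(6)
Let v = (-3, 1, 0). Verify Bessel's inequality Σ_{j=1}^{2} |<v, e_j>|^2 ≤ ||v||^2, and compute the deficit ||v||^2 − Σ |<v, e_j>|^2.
Σ |<v, e_j>|^2 = 299/30; ||v||^2 = 10; deficit = 1/30

Write each e_j = u_j / sqrt(<u_j, u_j>) where u_j is the displayed integer vector. Then <v, e_j> = <v, u_j> / sqrt(<u_j, u_j>), so |<v, e_j>|^2 = <v, u_j>^2 / <u_j, u_j>.
Coefficients: <v, e_1> = -3/sqrt(5), <v, e_2> = -7/sqrt(6).
Square and sum: Σ |<v, e_j>|^2 = 299/30.
Compute ||v||^2 = v·v = 10.
Deficit = 10 − 299/30 = 1/30 ≥ 0, confirming Bessel's inequality. (The deficit equals ||v − Σ <v,e_j> e_j||^2, the squared distance from v to span{e_j}.)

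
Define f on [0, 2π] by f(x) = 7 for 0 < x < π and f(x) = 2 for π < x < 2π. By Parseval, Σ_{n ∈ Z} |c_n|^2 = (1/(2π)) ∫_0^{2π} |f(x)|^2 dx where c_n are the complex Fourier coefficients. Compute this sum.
Σ |c_n|^2 = 53/2

Parseval equates the L^2 energy of f (normalised by 1/(2π)) with the ℓ^2 sum of its Fourier coefficients: (1/(2π)) ∫_0^{2π} |f|^2 = Σ |c_n|^2.
Compute the left side: (1/(2π)) [∫_0^π 7^2 dx + ∫_π^{2π} 2^2 dx] = (1/(2π)) · (49π + 4π) = (49 + 4)/2 = 53/2.
So Σ_{n ∈ Z} |c_n|^2 = 53/2.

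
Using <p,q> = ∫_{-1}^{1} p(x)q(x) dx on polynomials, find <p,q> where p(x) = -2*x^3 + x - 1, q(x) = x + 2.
<p,q> = -62/15

Expand the product: p(x)·q(x) = -2*x^4 - 4*x^3 + x^2 + x - 2.
∫_{-1}^{1} of each monomial x^k gives [2/(k+1) if k even, 0 if k odd]. Integrating term-by-term (or equivalently evaluating the antiderivative F(x) = -2*x^5/5 - x^4 + x^3/3 + x^2/2 - 2*x at the endpoints):
  F(1) − F(−1) = -77/30 − (47/30) = -62/15.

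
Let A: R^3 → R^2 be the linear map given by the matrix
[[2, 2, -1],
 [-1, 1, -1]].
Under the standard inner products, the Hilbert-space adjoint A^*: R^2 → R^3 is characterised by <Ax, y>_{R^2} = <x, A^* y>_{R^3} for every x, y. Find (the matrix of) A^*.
A^* = A^T =
[[2, -1],
 [2, 1],
 [-1, -1]]

For real matrices with standard dot products, the defining identity <Ax, y> = <x, A^* y> gives (Ax)^T y = x^T (A^*) y, i.e. x^T A^T y = x^T (A^*) y. Since this holds for all x, y, we must have A^* = A^T. Therefore
A^* =
[[2, -1],
 [2, 1],
 [-1, -1]].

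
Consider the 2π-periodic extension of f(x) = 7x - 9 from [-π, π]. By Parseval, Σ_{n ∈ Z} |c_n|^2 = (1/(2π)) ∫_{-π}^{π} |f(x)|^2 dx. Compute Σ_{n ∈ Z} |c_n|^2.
Σ |c_n|^2 = 49π^2/3 + 81

Expand and integrate term by term over [-π, π]:
  ∫ (7x)^2 dx = 49·(2π^3/3); ∫ 2·7·(-9)·x dx = 0 (odd integrand); ∫ (-9)^2 dx = 81·2π.
So (1/(2π)) ∫_{-π}^{π} (7x - 9)^2 dx = 49π^2/3 + 81 = 49π^2/3 + 81.
Parseval ⇒ Σ |c_n|^2 = 49π^2/3 + 81.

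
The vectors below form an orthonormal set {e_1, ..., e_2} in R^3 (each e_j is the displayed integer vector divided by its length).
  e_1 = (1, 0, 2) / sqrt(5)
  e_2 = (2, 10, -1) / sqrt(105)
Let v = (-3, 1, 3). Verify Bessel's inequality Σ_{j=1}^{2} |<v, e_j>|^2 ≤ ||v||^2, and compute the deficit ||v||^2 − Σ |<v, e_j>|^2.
Σ |<v, e_j>|^2 = 38/21; ||v||^2 = 19; deficit = 361/21

Write each e_j = u_j / sqrt(<u_j, u_j>) where u_j is the displayed integer vector. Then <v, e_j> = <v, u_j> / sqrt(<u_j, u_j>), so |<v, e_j>|^2 = <v, u_j>^2 / <u_j, u_j>.
Coefficients: <v, e_1> = 3/sqrt(5), <v, e_2> = 1/sqrt(105).
Square and sum: Σ |<v, e_j>|^2 = 38/21.
Compute ||v||^2 = v·v = 19.
Deficit = 19 − 38/21 = 361/21 ≥ 0, confirming Bessel's inequality. (The deficit equals ||v − Σ <v,e_j> e_j||^2, the squared distance from v to span{e_j}.)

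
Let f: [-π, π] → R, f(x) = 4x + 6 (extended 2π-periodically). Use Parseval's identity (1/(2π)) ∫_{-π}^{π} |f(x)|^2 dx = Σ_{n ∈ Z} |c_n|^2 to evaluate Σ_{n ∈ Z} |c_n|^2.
Σ |c_n|^2 = 16π^2/3 + 36

Expand and integrate term by term over [-π, π]:
  ∫ (4x)^2 dx = 16·(2π^3/3); ∫ 2·4·(6)·x dx = 0 (odd integrand); ∫ 6^2 dx = 36·2π.
So (1/(2π)) ∫_{-π}^{π} (4x + 6)^2 dx = 16π^2/3 + 36 = 16π^2/3 + 36.
Parseval ⇒ Σ |c_n|^2 = 16π^2/3 + 36.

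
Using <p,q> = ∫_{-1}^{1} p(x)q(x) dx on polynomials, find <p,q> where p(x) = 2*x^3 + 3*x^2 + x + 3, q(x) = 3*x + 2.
<p,q> = 102/5

Expand the product: p(x)·q(x) = 6*x^4 + 13*x^3 + 9*x^2 + 11*x + 6.
∫_{-1}^{1} of each monomial x^k gives [2/(k+1) if k even, 0 if k odd]. Integrating term-by-term (or equivalently evaluating the antiderivative F(x) = 6*x^5/5 + 13*x^4/4 + 3*x^3 + 11*x^2/2 + 6*x at the endpoints):
  F(1) − F(−1) = 379/20 − (-29/20) = 102/5.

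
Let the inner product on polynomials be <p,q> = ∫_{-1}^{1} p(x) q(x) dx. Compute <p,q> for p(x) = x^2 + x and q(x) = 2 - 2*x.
<p,q> = 0

Expand the product: p(x)·q(x) = -2*x^3 + 2*x.
∫_{-1}^{1} of each monomial x^k gives [2/(k+1) if k even, 0 if k odd]. Integrating term-by-term (or equivalently evaluating the antiderivative F(x) = -x^4/2 + x^2 at the endpoints):
  F(1) − F(−1) = 1/2 − (1/2) = 0.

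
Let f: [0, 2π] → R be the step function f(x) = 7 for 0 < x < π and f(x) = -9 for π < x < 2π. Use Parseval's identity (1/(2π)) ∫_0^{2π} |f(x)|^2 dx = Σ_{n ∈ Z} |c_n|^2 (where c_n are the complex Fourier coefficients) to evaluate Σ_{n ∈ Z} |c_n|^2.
Σ |c_n|^2 = 65

Parseval equates the L^2 energy of f (normalised by 1/(2π)) with the ℓ^2 sum of its Fourier coefficients: (1/(2π)) ∫_0^{2π} |f|^2 = Σ |c_n|^2.
Compute the left side: (1/(2π)) [∫_0^π 7^2 dx + ∫_π^{2π} (-9)^2 dx] = (1/(2π)) · (49π + 81π) = (49 + 81)/2 = 65.
So Σ_{n ∈ Z} |c_n|^2 = 65.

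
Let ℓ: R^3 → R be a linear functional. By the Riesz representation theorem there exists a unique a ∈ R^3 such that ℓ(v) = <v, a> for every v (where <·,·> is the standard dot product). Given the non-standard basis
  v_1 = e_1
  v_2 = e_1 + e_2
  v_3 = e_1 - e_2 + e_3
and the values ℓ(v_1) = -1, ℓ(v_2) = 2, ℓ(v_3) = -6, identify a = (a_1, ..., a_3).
a = (-1, 3, -2)

Write a = (a_1, ..., a_3) in the standard basis. For each basis vector v_i, ℓ(v_i) = <v_i, a> is a linear equation in the a_j's. Collect the n equations into a matrix system V a = ℓ, where row i of V is v_i (expressed in the standard basis). Since V is invertible (lower-triangular with 1s on the diagonal, up to permutation), solve by back-substitution:
  V =
[[1, 0, 0],
 [1, 1, 0],
 [1, -1, 1]]
  V a = (-1, 2, -6)
Solving gives a = (-1, 3, -2).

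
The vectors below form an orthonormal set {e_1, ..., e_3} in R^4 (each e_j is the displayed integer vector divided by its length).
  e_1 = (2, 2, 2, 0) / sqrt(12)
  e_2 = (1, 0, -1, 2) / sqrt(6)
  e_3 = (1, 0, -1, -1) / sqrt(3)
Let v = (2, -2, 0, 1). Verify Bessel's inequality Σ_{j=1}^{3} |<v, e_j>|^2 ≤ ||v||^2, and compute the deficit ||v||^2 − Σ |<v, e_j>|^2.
Σ |<v, e_j>|^2 = 3; ||v||^2 = 9; deficit = 6

Write each e_j = u_j / sqrt(<u_j, u_j>) where u_j is the displayed integer vector. Then <v, e_j> = <v, u_j> / sqrt(<u_j, u_j>), so |<v, e_j>|^2 = <v, u_j>^2 / <u_j, u_j>.
Coefficients: <v, e_1> = 0/sqrt(12), <v, e_2> = 4/sqrt(6), <v, e_3> = 1/sqrt(3).
Square and sum: Σ |<v, e_j>|^2 = 3.
Compute ||v||^2 = v·v = 9.
Deficit = 9 − 3 = 6 ≥ 0, confirming Bessel's inequality. (The deficit equals ||v − Σ <v,e_j> e_j||^2, the squared distance from v to span{e_j}.)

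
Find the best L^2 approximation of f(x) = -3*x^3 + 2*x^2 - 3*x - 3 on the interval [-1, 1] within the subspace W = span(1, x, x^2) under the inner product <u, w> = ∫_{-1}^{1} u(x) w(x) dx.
g(x) = 2*x^2 - 24*x/5 - 3

The best approximation g ∈ W is the orthogonal projection of f onto W. Writing g = a_0 + a_1 x + a_2 x^2, the coefficients solve the normal equations G · a = b where
  G_{ij} = <φ_i, φ_j> and b_i = <f, φ_i>, with φ_0 = 1, φ_1 = x, φ_2 = x^2.
G =
  [2, 0, 2/3]
  [0, 2/3, 0]
  [2/3, 0, 2/5],
b = (-14/3, -16/5, -6/5).
Solving gives a_0 = -3, a_1 = -24/5, a_2 = 2, so
  g(x) = 2*x^2 - 24*x/5 - 3.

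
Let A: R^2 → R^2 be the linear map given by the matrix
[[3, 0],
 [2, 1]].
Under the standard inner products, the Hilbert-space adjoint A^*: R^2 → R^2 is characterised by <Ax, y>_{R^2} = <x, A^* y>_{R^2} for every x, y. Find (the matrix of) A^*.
A^* = A^T =
[[3, 2],
 [0, 1]]

For real matrices with standard dot products, the defining identity <Ax, y> = <x, A^* y> gives (Ax)^T y = x^T (A^*) y, i.e. x^T A^T y = x^T (A^*) y. Since this holds for all x, y, we must have A^* = A^T. Therefore
A^* =
[[3, 2],
 [0, 1]].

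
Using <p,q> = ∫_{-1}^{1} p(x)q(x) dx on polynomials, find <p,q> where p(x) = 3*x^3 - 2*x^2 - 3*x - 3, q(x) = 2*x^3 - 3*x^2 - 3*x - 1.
<p,q> = 1832/105

Expand the product: p(x)·q(x) = 6*x^6 - 13*x^5 - 9*x^4 + 6*x^3 + 20*x^2 + 12*x + 3.
∫_{-1}^{1} of each monomial x^k gives [2/(k+1) if k even, 0 if k odd]. Integrating term-by-term (or equivalently evaluating the antiderivative F(x) = 6*x^7/7 - 13*x^6/6 - 9*x^5/5 + 3*x^4/2 + 20*x^3/3 + 6*x^2 + 3*x at the endpoints):
  F(1) − F(−1) = 492/35 − (-356/105) = 1832/105.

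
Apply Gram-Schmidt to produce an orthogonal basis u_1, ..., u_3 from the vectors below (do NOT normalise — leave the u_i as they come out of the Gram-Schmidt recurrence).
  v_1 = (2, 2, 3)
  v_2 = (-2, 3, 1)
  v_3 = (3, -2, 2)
Orthogonal basis:
  u_1 = (2, 2, 3)
  u_2 = (-44/17, 41/17, 2/17)
  u_3 = (-35/71, -40/71, 50/71)

Apply the Gram-Schmidt recurrence
  u_1 = v_1
  u_i = v_i − Σ_{j<i} ((v_i · u_j) / (u_j · u_j)) · u_j.

Step by step this gives:
  u_1 = (2, 2, 3)
  u_2 = (-44/17, 41/17, 2/17)
  u_3 = (-35/71, -40/71, 50/71)

Orthogonality check:
  u_2 · u_1 = 0 (should be 0)
  u_3 · u_1 = 0 (should be 0)
  u_3 · u_2 = 0 (should be 0)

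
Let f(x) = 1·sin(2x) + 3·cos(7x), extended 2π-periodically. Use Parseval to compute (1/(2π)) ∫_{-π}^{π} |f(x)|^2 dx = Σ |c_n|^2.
Σ |c_n|^2 = 5

Expand |f|^2 and use orthogonality of {sin(nx), cos(mx)} on [-π, π]:
  ∫_{-π}^{π} sin(nx)^2 dx = π, ∫ cos(mx)^2 dx = π, and cross terms integrate to 0.
So ∫_{-π}^{π} f(x)^2 dx = 1^2 · π + 3^2 · π = (1 + 9)π.
Divide by 2π: (1 + 9)/2 = 5.
By Parseval, this equals Σ |c_n|^2.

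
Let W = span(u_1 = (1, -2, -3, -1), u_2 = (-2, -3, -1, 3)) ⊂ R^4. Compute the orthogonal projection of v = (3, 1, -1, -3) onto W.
proj_W(v) = (795/329, 391/329, -404/329, -154/47)

Set up U = [u_1 | ... | u_2] ∈ R^(4×2). The projector onto W = col(U) is P = U (U^T U)^(-1) U^T.
Compute U^T U =
  [15, 4]
  [4, 23],
and U^T v = (7, -17).
Solve U^T U · c = U^T v for the coefficients: c = (229/329, -283/329). The projection is proj_W(v) = U c.
Check: (v - proj_W(v)) · u_1 = 0  (should be 0).
Check: (v - proj_W(v)) · u_2 = 0  (should be 0).
Result: proj_W(v) = (795/329, 391/329, -404/329, -154/47).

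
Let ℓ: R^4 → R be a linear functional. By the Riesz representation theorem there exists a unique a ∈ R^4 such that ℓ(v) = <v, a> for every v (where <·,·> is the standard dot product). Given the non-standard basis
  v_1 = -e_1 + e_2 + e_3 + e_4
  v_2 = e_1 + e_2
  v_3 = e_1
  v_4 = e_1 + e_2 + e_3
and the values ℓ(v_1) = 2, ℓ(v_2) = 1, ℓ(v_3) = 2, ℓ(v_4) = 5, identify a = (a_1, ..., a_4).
a = (2, -1, 4, 1)

Write a = (a_1, ..., a_4) in the standard basis. For each basis vector v_i, ℓ(v_i) = <v_i, a> is a linear equation in the a_j's. Collect the n equations into a matrix system V a = ℓ, where row i of V is v_i (expressed in the standard basis). Since V is invertible (lower-triangular with 1s on the diagonal, up to permutation), solve by back-substitution:
  V =
[[-1, 1, 1, 1],
 [1, 1, 0, 0],
 [1, 0, 0, 0],
 [1, 1, 1, 0]]
  V a = (2, 1, 2, 5)
Solving gives a = (2, -1, 4, 1).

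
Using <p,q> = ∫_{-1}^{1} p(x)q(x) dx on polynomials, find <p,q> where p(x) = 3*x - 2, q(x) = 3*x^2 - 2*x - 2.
<p,q> = 0

Expand the product: p(x)·q(x) = 9*x^3 - 12*x^2 - 2*x + 4.
∫_{-1}^{1} of each monomial x^k gives [2/(k+1) if k even, 0 if k odd]. Integrating term-by-term (or equivalently evaluating the antiderivative F(x) = 9*x^4/4 - 4*x^3 - x^2 + 4*x at the endpoints):
  F(1) − F(−1) = 5/4 − (5/4) = 0.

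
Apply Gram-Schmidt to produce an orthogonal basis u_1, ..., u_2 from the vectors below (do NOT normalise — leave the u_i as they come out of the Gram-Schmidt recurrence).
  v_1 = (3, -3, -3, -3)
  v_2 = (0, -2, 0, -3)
Orthogonal basis:
  u_1 = (3, -3, -3, -3)
  u_2 = (-5/4, -3/4, 5/4, -7/4)

Apply the Gram-Schmidt recurrence
  u_1 = v_1
  u_i = v_i − Σ_{j<i} ((v_i · u_j) / (u_j · u_j)) · u_j.

Step by step this gives:
  u_1 = (3, -3, -3, -3)
  u_2 = (-5/4, -3/4, 5/4, -7/4)

Orthogonality check:
  u_2 · u_1 = 0 (should be 0)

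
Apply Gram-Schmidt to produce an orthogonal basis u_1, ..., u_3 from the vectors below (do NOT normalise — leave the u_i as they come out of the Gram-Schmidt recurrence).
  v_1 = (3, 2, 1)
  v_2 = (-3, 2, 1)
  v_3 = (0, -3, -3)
Orthogonal basis:
  u_1 = (3, 2, 1)
  u_2 = (-15/7, 18/7, 9/7)
  u_3 = (0, 3/5, -6/5)

Apply the Gram-Schmidt recurrence
  u_1 = v_1
  u_i = v_i − Σ_{j<i} ((v_i · u_j) / (u_j · u_j)) · u_j.

Step by step this gives:
  u_1 = (3, 2, 1)
  u_2 = (-15/7, 18/7, 9/7)
  u_3 = (0, 3/5, -6/5)

Orthogonality check:
  u_2 · u_1 = 0 (should be 0)
  u_3 · u_1 = 0 (should be 0)
  u_3 · u_2 = 0 (should be 0)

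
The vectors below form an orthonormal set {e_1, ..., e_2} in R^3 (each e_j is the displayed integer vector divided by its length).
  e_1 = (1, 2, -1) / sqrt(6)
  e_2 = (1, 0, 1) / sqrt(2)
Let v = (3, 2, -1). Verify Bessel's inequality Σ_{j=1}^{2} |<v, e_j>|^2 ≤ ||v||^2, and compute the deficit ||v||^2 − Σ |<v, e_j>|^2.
Σ |<v, e_j>|^2 = 38/3; ||v||^2 = 14; deficit = 4/3

Write each e_j = u_j / sqrt(<u_j, u_j>) where u_j is the displayed integer vector. Then <v, e_j> = <v, u_j> / sqrt(<u_j, u_j>), so |<v, e_j>|^2 = <v, u_j>^2 / <u_j, u_j>.
Coefficients: <v, e_1> = 8/sqrt(6), <v, e_2> = 2/sqrt(2).
Square and sum: Σ |<v, e_j>|^2 = 38/3.
Compute ||v||^2 = v·v = 14.
Deficit = 14 − 38/3 = 4/3 ≥ 0, confirming Bessel's inequality. (The deficit equals ||v − Σ <v,e_j> e_j||^2, the squared distance from v to span{e_j}.)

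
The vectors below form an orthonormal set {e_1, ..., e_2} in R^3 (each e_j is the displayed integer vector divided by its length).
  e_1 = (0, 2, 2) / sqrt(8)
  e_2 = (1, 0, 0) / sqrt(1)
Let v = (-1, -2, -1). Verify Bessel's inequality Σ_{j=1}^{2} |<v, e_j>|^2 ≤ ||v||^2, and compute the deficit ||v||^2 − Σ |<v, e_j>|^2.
Σ |<v, e_j>|^2 = 11/2; ||v||^2 = 6; deficit = 1/2

Write each e_j = u_j / sqrt(<u_j, u_j>) where u_j is the displayed integer vector. Then <v, e_j> = <v, u_j> / sqrt(<u_j, u_j>), so |<v, e_j>|^2 = <v, u_j>^2 / <u_j, u_j>.
Coefficients: <v, e_1> = -6/sqrt(8), <v, e_2> = -1/sqrt(1).
Square and sum: Σ |<v, e_j>|^2 = 11/2.
Compute ||v||^2 = v·v = 6.
Deficit = 6 − 11/2 = 1/2 ≥ 0, confirming Bessel's inequality. (The deficit equals ||v − Σ <v,e_j> e_j||^2, the squared distance from v to span{e_j}.)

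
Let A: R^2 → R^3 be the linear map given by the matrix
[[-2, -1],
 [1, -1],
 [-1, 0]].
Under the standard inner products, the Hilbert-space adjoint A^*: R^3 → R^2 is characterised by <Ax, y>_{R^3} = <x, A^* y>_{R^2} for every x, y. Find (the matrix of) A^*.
A^* = A^T =
[[-2, 1, -1],
 [-1, -1, 0]]

For real matrices with standard dot products, the defining identity <Ax, y> = <x, A^* y> gives (Ax)^T y = x^T (A^*) y, i.e. x^T A^T y = x^T (A^*) y. Since this holds for all x, y, we must have A^* = A^T. Therefore
A^* =
[[-2, 1, -1],
 [-1, -1, 0]].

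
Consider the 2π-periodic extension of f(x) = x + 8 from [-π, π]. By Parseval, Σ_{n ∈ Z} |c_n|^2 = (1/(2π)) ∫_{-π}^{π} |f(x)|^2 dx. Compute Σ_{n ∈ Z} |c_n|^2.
Σ |c_n|^2 = π^2/3 + 64

Expand and integrate term by term over [-π, π]:
  ∫ (x)^2 dx = 1·(2π^3/3); ∫ 2·1·(8)·x dx = 0 (odd integrand); ∫ 8^2 dx = 64·2π.
So (1/(2π)) ∫_{-π}^{π} (x + 8)^2 dx = 1π^2/3 + 64 = π^2/3 + 64.
Parseval ⇒ Σ |c_n|^2 = π^2/3 + 64.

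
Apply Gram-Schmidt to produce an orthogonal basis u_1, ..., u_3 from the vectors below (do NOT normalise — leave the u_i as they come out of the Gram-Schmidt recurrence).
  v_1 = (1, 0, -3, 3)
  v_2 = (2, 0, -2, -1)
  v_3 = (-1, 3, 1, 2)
Orthogonal basis:
  u_1 = (1, 0, -3, 3)
  u_2 = (33/19, 0, -23/19, -34/19)
  u_3 = (27/73, 3, 21/73, 12/73)

Apply the Gram-Schmidt recurrence
  u_1 = v_1
  u_i = v_i − Σ_{j<i} ((v_i · u_j) / (u_j · u_j)) · u_j.

Step by step this gives:
  u_1 = (1, 0, -3, 3)
  u_2 = (33/19, 0, -23/19, -34/19)
  u_3 = (27/73, 3, 21/73, 12/73)

Orthogonality check:
  u_2 · u_1 = 0 (should be 0)
  u_3 · u_1 = 0 (should be 0)
  u_3 · u_2 = 0 (should be 0)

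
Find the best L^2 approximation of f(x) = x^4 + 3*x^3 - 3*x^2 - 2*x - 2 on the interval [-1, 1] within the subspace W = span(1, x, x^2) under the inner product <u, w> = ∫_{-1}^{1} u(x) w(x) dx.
g(x) = -15*x^2/7 - x/5 - 73/35

The best approximation g ∈ W is the orthogonal projection of f onto W. Writing g = a_0 + a_1 x + a_2 x^2, the coefficients solve the normal equations G · a = b where
  G_{ij} = <φ_i, φ_j> and b_i = <f, φ_i>, with φ_0 = 1, φ_1 = x, φ_2 = x^2.
G =
  [2, 0, 2/3]
  [0, 2/3, 0]
  [2/3, 0, 2/5],
b = (-28/5, -2/15, -236/105).
Solving gives a_0 = -73/35, a_1 = -1/5, a_2 = -15/7, so
  g(x) = -15*x^2/7 - x/5 - 73/35.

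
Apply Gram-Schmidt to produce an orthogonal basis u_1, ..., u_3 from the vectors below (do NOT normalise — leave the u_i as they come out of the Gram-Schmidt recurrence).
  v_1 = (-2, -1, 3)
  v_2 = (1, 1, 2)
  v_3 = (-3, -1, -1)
Orthogonal basis:
  u_1 = (-2, -1, 3)
  u_2 = (10/7, 17/14, 19/14)
  u_3 = (-3/5, 21/25, -3/25)

Apply the Gram-Schmidt recurrence
  u_1 = v_1
  u_i = v_i − Σ_{j<i} ((v_i · u_j) / (u_j · u_j)) · u_j.

Step by step this gives:
  u_1 = (-2, -1, 3)
  u_2 = (10/7, 17/14, 19/14)
  u_3 = (-3/5, 21/25, -3/25)

Orthogonality check:
  u_2 · u_1 = 0 (should be 0)
  u_3 · u_1 = 0 (should be 0)
  u_3 · u_2 = 0 (should be 0)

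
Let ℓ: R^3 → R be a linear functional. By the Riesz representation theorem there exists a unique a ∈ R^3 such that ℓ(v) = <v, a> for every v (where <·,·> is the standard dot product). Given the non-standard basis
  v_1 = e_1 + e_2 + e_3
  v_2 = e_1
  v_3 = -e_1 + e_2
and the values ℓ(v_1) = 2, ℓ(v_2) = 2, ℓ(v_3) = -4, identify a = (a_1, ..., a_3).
a = (2, -2, 2)

Write a = (a_1, ..., a_3) in the standard basis. For each basis vector v_i, ℓ(v_i) = <v_i, a> is a linear equation in the a_j's. Collect the n equations into a matrix system V a = ℓ, where row i of V is v_i (expressed in the standard basis). Since V is invertible (lower-triangular with 1s on the diagonal, up to permutation), solve by back-substitution:
  V =
[[1, 1, 1],
 [1, 0, 0],
 [-1, 1, 0]]
  V a = (2, 2, -4)
Solving gives a = (2, -2, 2).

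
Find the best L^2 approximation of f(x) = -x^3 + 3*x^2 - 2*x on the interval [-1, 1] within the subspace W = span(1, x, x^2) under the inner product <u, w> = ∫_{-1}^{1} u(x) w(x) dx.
g(x) = 3*x^2 - 13*x/5

The best approximation g ∈ W is the orthogonal projection of f onto W. Writing g = a_0 + a_1 x + a_2 x^2, the coefficients solve the normal equations G · a = b where
  G_{ij} = <φ_i, φ_j> and b_i = <f, φ_i>, with φ_0 = 1, φ_1 = x, φ_2 = x^2.
G =
  [2, 0, 2/3]
  [0, 2/3, 0]
  [2/3, 0, 2/5],
b = (2, -26/15, 6/5).
Solving gives a_0 = 0, a_1 = -13/5, a_2 = 3, so
  g(x) = 3*x^2 - 13*x/5.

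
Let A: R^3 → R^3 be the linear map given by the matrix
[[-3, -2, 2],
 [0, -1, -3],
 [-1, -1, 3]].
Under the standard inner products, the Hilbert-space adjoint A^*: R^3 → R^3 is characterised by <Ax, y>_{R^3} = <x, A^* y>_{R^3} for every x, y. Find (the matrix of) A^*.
A^* = A^T =
[[-3, 0, -1],
 [-2, -1, -1],
 [2, -3, 3]]

For real matrices with standard dot products, the defining identity <Ax, y> = <x, A^* y> gives (Ax)^T y = x^T (A^*) y, i.e. x^T A^T y = x^T (A^*) y. Since this holds for all x, y, we must have A^* = A^T. Therefore
A^* =
[[-3, 0, -1],
 [-2, -1, -1],
 [2, -3, 3]].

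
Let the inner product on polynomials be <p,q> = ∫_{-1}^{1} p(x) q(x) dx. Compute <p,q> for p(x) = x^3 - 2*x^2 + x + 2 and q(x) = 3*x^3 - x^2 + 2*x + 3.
<p,q> = 408/35

Expand the product: p(x)·q(x) = 3*x^6 - 7*x^5 + 7*x^4 + 4*x^3 - 6*x^2 + 7*x + 6.
∫_{-1}^{1} of each monomial x^k gives [2/(k+1) if k even, 0 if k odd]. Integrating term-by-term (or equivalently evaluating the antiderivative F(x) = 3*x^7/7 - 7*x^6/6 + 7*x^5/5 + x^4 - 2*x^3 + 7*x^2/2 + 6*x at the endpoints):
  F(1) − F(−1) = 962/105 − (-262/105) = 408/35.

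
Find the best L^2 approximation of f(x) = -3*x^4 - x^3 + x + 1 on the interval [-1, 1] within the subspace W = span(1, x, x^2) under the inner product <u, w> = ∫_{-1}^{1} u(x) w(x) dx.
g(x) = -18*x^2/7 + 2*x/5 + 44/35

The best approximation g ∈ W is the orthogonal projection of f onto W. Writing g = a_0 + a_1 x + a_2 x^2, the coefficients solve the normal equations G · a = b where
  G_{ij} = <φ_i, φ_j> and b_i = <f, φ_i>, with φ_0 = 1, φ_1 = x, φ_2 = x^2.
G =
  [2, 0, 2/3]
  [0, 2/3, 0]
  [2/3, 0, 2/5],
b = (4/5, 4/15, -4/21).
Solving gives a_0 = 44/35, a_1 = 2/5, a_2 = -18/7, so
  g(x) = -18*x^2/7 + 2*x/5 + 44/35.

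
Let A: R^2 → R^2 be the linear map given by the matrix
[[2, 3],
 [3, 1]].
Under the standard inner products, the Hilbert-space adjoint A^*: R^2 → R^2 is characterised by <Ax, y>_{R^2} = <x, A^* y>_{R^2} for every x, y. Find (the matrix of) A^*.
A^* = A^T =
[[2, 3],
 [3, 1]]

For real matrices with standard dot products, the defining identity <Ax, y> = <x, A^* y> gives (Ax)^T y = x^T (A^*) y, i.e. x^T A^T y = x^T (A^*) y. Since this holds for all x, y, we must have A^* = A^T. Therefore
A^* =
[[2, 3],
 [3, 1]].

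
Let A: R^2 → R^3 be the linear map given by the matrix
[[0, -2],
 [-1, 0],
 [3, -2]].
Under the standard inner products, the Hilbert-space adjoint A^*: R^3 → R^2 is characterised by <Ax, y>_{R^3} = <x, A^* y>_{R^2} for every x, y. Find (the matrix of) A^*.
A^* = A^T =
[[0, -1, 3],
 [-2, 0, -2]]

For real matrices with standard dot products, the defining identity <Ax, y> = <x, A^* y> gives (Ax)^T y = x^T (A^*) y, i.e. x^T A^T y = x^T (A^*) y. Since this holds for all x, y, we must have A^* = A^T. Therefore
A^* =
[[0, -1, 3],
 [-2, 0, -2]].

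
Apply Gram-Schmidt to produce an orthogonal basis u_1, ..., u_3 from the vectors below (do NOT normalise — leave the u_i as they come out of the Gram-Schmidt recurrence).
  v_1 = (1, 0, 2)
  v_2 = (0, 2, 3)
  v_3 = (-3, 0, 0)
Orthogonal basis:
  u_1 = (1, 0, 2)
  u_2 = (-6/5, 2, 3/5)
  u_3 = (-48/29, -36/29, 24/29)

Apply the Gram-Schmidt recurrence
  u_1 = v_1
  u_i = v_i − Σ_{j<i} ((v_i · u_j) / (u_j · u_j)) · u_j.

Step by step this gives:
  u_1 = (1, 0, 2)
  u_2 = (-6/5, 2, 3/5)
  u_3 = (-48/29, -36/29, 24/29)

Orthogonality check:
  u_2 · u_1 = 0 (should be 0)
  u_3 · u_1 = 0 (should be 0)
  u_3 · u_2 = 0 (should be 0)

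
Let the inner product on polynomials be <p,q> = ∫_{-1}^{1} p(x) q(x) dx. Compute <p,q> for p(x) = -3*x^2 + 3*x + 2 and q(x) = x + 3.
<p,q> = 8

Expand the product: p(x)·q(x) = -3*x^3 - 6*x^2 + 11*x + 6.
∫_{-1}^{1} of each monomial x^k gives [2/(k+1) if k even, 0 if k odd]. Integrating term-by-term (or equivalently evaluating the antiderivative F(x) = -3*x^4/4 - 2*x^3 + 11*x^2/2 + 6*x at the endpoints):
  F(1) − F(−1) = 35/4 − (3/4) = 8.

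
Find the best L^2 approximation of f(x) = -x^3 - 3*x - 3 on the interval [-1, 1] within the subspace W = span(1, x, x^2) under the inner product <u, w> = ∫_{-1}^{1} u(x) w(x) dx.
g(x) = -18*x/5 - 3

The best approximation g ∈ W is the orthogonal projection of f onto W. Writing g = a_0 + a_1 x + a_2 x^2, the coefficients solve the normal equations G · a = b where
  G_{ij} = <φ_i, φ_j> and b_i = <f, φ_i>, with φ_0 = 1, φ_1 = x, φ_2 = x^2.
G =
  [2, 0, 2/3]
  [0, 2/3, 0]
  [2/3, 0, 2/5],
b = (-6, -12/5, -2).
Solving gives a_0 = -3, a_1 = -18/5, a_2 = 0, so
  g(x) = -18*x/5 - 3.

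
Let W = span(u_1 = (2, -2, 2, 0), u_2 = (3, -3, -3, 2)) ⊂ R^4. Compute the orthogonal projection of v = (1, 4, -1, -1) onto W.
proj_W(v) = (-34/21, 34/21, -16/21, -2/7)

Set up U = [u_1 | ... | u_2] ∈ R^(4×2). The projector onto W = col(U) is P = U (U^T U)^(-1) U^T.
Compute U^T U =
  [12, 6]
  [6, 31],
and U^T v = (-8, -8).
Solve U^T U · c = U^T v for the coefficients: c = (-25/42, -1/7). The projection is proj_W(v) = U c.
Check: (v - proj_W(v)) · u_1 = 0  (should be 0).
Check: (v - proj_W(v)) · u_2 = 0  (should be 0).
Result: proj_W(v) = (-34/21, 34/21, -16/21, -2/7).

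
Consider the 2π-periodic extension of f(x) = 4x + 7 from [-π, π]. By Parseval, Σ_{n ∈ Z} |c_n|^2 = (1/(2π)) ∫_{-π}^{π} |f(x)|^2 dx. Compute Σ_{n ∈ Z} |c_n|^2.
Σ |c_n|^2 = 16π^2/3 + 49

Expand and integrate term by term over [-π, π]:
  ∫ (4x)^2 dx = 16·(2π^3/3); ∫ 2·4·(7)·x dx = 0 (odd integrand); ∫ 7^2 dx = 49·2π.
So (1/(2π)) ∫_{-π}^{π} (4x + 7)^2 dx = 16π^2/3 + 49 = 16π^2/3 + 49.
Parseval ⇒ Σ |c_n|^2 = 16π^2/3 + 49.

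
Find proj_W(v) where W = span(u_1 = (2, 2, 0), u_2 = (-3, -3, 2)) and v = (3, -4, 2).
proj_W(v) = (-1/2, -1/2, 2)

Set up U = [u_1 | ... | u_2] ∈ R^(3×2). The projector onto W = col(U) is P = U (U^T U)^(-1) U^T.
Compute U^T U =
  [8, -12]
  [-12, 22],
and U^T v = (-2, 7).
Solve U^T U · c = U^T v for the coefficients: c = (5/4, 1). The projection is proj_W(v) = U c.
Check: (v - proj_W(v)) · u_1 = 0  (should be 0).
Check: (v - proj_W(v)) · u_2 = 0  (should be 0).
Result: proj_W(v) = (-1/2, -1/2, 2).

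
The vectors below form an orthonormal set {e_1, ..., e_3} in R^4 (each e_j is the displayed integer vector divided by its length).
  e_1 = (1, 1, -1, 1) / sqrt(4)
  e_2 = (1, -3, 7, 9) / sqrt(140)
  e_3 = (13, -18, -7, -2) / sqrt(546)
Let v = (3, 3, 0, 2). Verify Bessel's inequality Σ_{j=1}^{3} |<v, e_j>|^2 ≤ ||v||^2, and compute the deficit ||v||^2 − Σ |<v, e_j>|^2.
Σ |<v, e_j>|^2 = 5*2**(208/473)*3**(424/473)*5**(245/473)*7**(128/473)/4; ||v||^2 = 22; deficit = 1681/390

Write each e_j = u_j / sqrt(<u_j, u_j>) where u_j is the displayed integer vector. Then <v, e_j> = <v, u_j> / sqrt(<u_j, u_j>), so |<v, e_j>|^2 = <v, u_j>^2 / <u_j, u_j>.
Coefficients: <v, e_1> = 8/sqrt(4), <v, e_2> = 12/sqrt(140), <v, e_3> = -19/sqrt(546).
Square and sum: Σ |<v, e_j>|^2 = 5*2**(208/473)*3**(424/473)*5**(245/473)*7**(128/473)/4.
Compute ||v||^2 = v·v = 22.
Deficit = 22 − 5*2**(208/473)*3**(424/473)*5**(245/473)*7**(128/473)/4 = 1681/390 ≥ 0, confirming Bessel's inequality. (The deficit equals ||v − Σ <v,e_j> e_j||^2, the squared distance from v to span{e_j}.)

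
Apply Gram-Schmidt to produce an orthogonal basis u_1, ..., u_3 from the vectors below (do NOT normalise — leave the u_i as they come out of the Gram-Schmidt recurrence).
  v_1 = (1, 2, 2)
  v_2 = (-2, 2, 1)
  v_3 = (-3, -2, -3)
Orthogonal basis:
  u_1 = (1, 2, 2)
  u_2 = (-22/9, 10/9, 1/9)
  u_3 = (4/65, 2/13, -12/65)

Apply the Gram-Schmidt recurrence
  u_1 = v_1
  u_i = v_i − Σ_{j<i} ((v_i · u_j) / (u_j · u_j)) · u_j.

Step by step this gives:
  u_1 = (1, 2, 2)
  u_2 = (-22/9, 10/9, 1/9)
  u_3 = (4/65, 2/13, -12/65)

Orthogonality check:
  u_2 · u_1 = 0 (should be 0)
  u_3 · u_1 = 0 (should be 0)
  u_3 · u_2 = 0 (should be 0)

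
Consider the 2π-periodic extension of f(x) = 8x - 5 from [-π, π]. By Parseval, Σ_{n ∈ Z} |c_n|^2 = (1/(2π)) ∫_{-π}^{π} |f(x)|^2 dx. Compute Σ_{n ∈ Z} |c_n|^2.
Σ |c_n|^2 = 64π^2/3 + 25

Expand and integrate term by term over [-π, π]:
  ∫ (8x)^2 dx = 64·(2π^3/3); ∫ 2·8·(-5)·x dx = 0 (odd integrand); ∫ (-5)^2 dx = 25·2π.
So (1/(2π)) ∫_{-π}^{π} (8x - 5)^2 dx = 64π^2/3 + 25 = 64π^2/3 + 25.
Parseval ⇒ Σ |c_n|^2 = 64π^2/3 + 25.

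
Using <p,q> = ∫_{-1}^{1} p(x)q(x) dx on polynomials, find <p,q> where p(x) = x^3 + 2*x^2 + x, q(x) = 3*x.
<p,q> = 16/5

Expand the product: p(x)·q(x) = 3*x^4 + 6*x^3 + 3*x^2.
∫_{-1}^{1} of each monomial x^k gives [2/(k+1) if k even, 0 if k odd]. Integrating term-by-term (or equivalently evaluating the antiderivative F(x) = 3*x^5/5 + 3*x^4/2 + x^3 at the endpoints):
  F(1) − F(−1) = 31/10 − (-1/10) = 16/5.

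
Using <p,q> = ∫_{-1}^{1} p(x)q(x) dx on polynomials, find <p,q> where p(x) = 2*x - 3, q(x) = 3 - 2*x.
<p,q> = -62/3

Expand the product: p(x)·q(x) = -4*x^2 + 12*x - 9.
∫_{-1}^{1} of each monomial x^k gives [2/(k+1) if k even, 0 if k odd]. Integrating term-by-term (or equivalently evaluating the antiderivative F(x) = -4*x^3/3 + 6*x^2 - 9*x at the endpoints):
  F(1) − F(−1) = -13/3 − (49/3) = -62/3.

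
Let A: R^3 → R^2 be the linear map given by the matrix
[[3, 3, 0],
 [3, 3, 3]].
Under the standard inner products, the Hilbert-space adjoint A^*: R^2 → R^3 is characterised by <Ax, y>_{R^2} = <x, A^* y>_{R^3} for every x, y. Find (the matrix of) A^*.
A^* = A^T =
[[3, 3],
 [3, 3],
 [0, 3]]

For real matrices with standard dot products, the defining identity <Ax, y> = <x, A^* y> gives (Ax)^T y = x^T (A^*) y, i.e. x^T A^T y = x^T (A^*) y. Since this holds for all x, y, we must have A^* = A^T. Therefore
A^* =
[[3, 3],
 [3, 3],
 [0, 3]].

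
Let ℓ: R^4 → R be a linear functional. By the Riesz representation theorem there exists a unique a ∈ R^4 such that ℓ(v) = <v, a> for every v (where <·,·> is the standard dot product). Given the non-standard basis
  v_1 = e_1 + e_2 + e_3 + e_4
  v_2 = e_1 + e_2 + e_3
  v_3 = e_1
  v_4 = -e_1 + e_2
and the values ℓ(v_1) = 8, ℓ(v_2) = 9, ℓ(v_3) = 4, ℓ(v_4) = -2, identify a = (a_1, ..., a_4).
a = (4, 2, 3, -1)

Write a = (a_1, ..., a_4) in the standard basis. For each basis vector v_i, ℓ(v_i) = <v_i, a> is a linear equation in the a_j's. Collect the n equations into a matrix system V a = ℓ, where row i of V is v_i (expressed in the standard basis). Since V is invertible (lower-triangular with 1s on the diagonal, up to permutation), solve by back-substitution:
  V =
[[1, 1, 1, 1],
 [1, 1, 1, 0],
 [1, 0, 0, 0],
 [-1, 1, 0, 0]]
  V a = (8, 9, 4, -2)
Solving gives a = (4, 2, 3, -1).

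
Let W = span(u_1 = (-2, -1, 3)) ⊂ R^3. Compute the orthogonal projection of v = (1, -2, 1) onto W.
proj_W(v) = (-3/7, -3/14, 9/14)

Set up U = [u_1 | ... | u_1] ∈ R^(3×1). The projector onto W = col(U) is P = U (U^T U)^(-1) U^T.
Compute U^T U =
  [14],
and U^T v = (3).
Solve U^T U · c = U^T v for the coefficients: c = (3/14). The projection is proj_W(v) = U c.
Check: (v - proj_W(v)) · u_1 = 0  (should be 0).
Result: proj_W(v) = (-3/7, -3/14, 9/14).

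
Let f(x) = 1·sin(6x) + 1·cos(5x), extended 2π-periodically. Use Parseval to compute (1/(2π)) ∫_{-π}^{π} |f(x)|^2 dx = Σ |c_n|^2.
Σ |c_n|^2 = 1

Expand |f|^2 and use orthogonality of {sin(nx), cos(mx)} on [-π, π]:
  ∫_{-π}^{π} sin(nx)^2 dx = π, ∫ cos(mx)^2 dx = π, and cross terms integrate to 0.
So ∫_{-π}^{π} f(x)^2 dx = 1^2 · π + 1^2 · π = (1 + 1)π.
Divide by 2π: (1 + 1)/2 = 1.
By Parseval, this equals Σ |c_n|^2.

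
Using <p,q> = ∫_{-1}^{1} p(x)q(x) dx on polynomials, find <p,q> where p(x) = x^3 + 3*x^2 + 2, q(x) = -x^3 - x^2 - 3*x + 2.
<p,q> = 838/105

Expand the product: p(x)·q(x) = -x^6 - 4*x^5 - 6*x^4 - 9*x^3 + 4*x^2 - 6*x + 4.
∫_{-1}^{1} of each monomial x^k gives [2/(k+1) if k even, 0 if k odd]. Integrating term-by-term (or equivalently evaluating the antiderivative F(x) = -x^7/7 - 2*x^6/3 - 6*x^5/5 - 9*x^4/4 + 4*x^3/3 - 3*x^2 + 4*x at the endpoints):
  F(1) − F(−1) = -809/420 − (-1387/140) = 838/105.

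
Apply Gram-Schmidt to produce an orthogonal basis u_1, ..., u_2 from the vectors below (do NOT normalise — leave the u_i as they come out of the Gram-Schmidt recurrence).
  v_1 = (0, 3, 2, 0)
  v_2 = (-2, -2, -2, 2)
Orthogonal basis:
  u_1 = (0, 3, 2, 0)
  u_2 = (-2, 4/13, -6/13, 2)

Apply the Gram-Schmidt recurrence
  u_1 = v_1
  u_i = v_i − Σ_{j<i} ((v_i · u_j) / (u_j · u_j)) · u_j.

Step by step this gives:
  u_1 = (0, 3, 2, 0)
  u_2 = (-2, 4/13, -6/13, 2)

Orthogonality check:
  u_2 · u_1 = 0 (should be 0)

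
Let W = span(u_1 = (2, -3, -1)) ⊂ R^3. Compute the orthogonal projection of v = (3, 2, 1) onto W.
proj_W(v) = (-1/7, 3/14, 1/14)

Set up U = [u_1 | ... | u_1] ∈ R^(3×1). The projector onto W = col(U) is P = U (U^T U)^(-1) U^T.
Compute U^T U =
  [14],
and U^T v = (-1).
Solve U^T U · c = U^T v for the coefficients: c = (-1/14). The projection is proj_W(v) = U c.
Check: (v - proj_W(v)) · u_1 = 0  (should be 0).
Result: proj_W(v) = (-1/7, 3/14, 1/14).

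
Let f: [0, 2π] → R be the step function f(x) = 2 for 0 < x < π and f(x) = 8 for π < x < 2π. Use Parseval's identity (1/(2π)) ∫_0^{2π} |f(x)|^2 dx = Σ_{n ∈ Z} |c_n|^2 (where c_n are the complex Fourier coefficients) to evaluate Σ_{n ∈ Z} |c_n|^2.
Σ |c_n|^2 = 34

Parseval equates the L^2 energy of f (normalised by 1/(2π)) with the ℓ^2 sum of its Fourier coefficients: (1/(2π)) ∫_0^{2π} |f|^2 = Σ |c_n|^2.
Compute the left side: (1/(2π)) [∫_0^π 2^2 dx + ∫_π^{2π} 8^2 dx] = (1/(2π)) · (4π + 64π) = (4 + 64)/2 = 34.
So Σ_{n ∈ Z} |c_n|^2 = 34.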